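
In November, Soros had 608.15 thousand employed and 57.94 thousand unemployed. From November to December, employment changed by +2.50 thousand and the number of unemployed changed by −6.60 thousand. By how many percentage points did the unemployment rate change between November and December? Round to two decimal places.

November: labor force = 608.15 + 57.94 = 666.09; u = 57.94/666.09 = 8.70%.
December: labor force = 610.65 + 51.34 = 661.99; u = 51.34/661.99 = 7.76%.
Change = 7.76% − 8.70% = −0.94 pp.

The unemployment rate changed by −0.94 percentage points.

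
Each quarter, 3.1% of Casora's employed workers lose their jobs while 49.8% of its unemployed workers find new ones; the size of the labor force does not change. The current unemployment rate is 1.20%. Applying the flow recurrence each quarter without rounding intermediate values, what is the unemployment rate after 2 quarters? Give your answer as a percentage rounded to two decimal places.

Unemployment rate after two quarters ≈ 4.83%.

With a fixed labor force, u_{t+1} = u_t + s·(1−u_t) − f·u_t = u_t·(1−s−f) + s.
Here 1−s−f = 0.471 and s = 0.031.
u_1 = 0.012000 × 0.471 + 0.031 = 0.036652.
u_2 = 0.036652 × 0.471 + 0.031 = 0.048263.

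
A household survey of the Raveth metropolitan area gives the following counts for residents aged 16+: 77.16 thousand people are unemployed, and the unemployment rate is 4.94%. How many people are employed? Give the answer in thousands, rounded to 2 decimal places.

About 1,484.78 thousand are employed.

Labor force = U / u = 77.16 / 0.0494 ≈ 1,561.94 thousand.
Employed = labor force − unemployed = 1,561.94 − 77.16 = 1,484.78 thousand.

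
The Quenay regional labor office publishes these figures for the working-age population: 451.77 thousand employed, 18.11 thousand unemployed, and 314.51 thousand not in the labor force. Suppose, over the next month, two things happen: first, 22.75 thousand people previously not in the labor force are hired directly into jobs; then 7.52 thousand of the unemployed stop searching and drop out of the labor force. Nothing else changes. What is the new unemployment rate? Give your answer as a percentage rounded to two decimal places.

New unemployment rate ≈ 2.18%.

Initially, labor force = 451.77 + 18.11 = 469.88 thousand, so u = 18.11/469.88 = 3.85%.
After the first change, employed and labor force both rise by 22.75; unemployed unchanged → E = 474.52, U = 18.11, labor force = 492.63 thousand.
After the second change, unemployed and labor force both fall by 7.52 → E = 474.52, U = 10.59, labor force = 485.11 thousand.
New unemployment rate = 10.59 / 485.11 = 2.18%.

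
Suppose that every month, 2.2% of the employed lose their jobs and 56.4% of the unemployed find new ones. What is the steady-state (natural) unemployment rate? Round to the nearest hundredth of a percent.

Steady-state unemployment rate ≈ 3.75%.

At steady state the flows balance: s·E = f·U, so U/(E+U) = s/(s+f).
u* = 2.2 / (2.2 + 56.4) = 2.2 / 58.60 = 3.75%.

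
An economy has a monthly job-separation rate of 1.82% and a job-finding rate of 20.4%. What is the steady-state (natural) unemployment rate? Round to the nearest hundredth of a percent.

Steady-state unemployment rate ≈ 8.19%.

At steady state the flows balance: s·E = f·U, so U/(E+U) = s/(s+f).
u* = 1.82 / (1.82 + 20.4) = 1.82 / 22.22 = 8.19%.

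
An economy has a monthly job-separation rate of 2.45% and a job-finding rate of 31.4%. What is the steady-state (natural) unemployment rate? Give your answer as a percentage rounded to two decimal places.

Steady-state unemployment rate ≈ 7.24%.

At steady state the flows balance: s·E = f·U, so U/(E+U) = s/(s+f).
u* = 2.45 / (2.45 + 31.4) = 2.45 / 33.85 = 7.24%.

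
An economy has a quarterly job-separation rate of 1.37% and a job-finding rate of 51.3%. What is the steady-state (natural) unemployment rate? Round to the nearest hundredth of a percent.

Steady-state unemployment rate ≈ 2.60%.

At steady state the flows balance: s·E = f·U, so U/(E+U) = s/(s+f).
u* = 1.37 / (1.37 + 51.3) = 1.37 / 52.67 = 2.60%.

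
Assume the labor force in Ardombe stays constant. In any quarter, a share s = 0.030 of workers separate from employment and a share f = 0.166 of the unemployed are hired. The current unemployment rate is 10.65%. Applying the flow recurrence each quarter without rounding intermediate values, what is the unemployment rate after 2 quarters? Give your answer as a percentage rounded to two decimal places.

Unemployment rate after two quarters ≈ 12.30%.

With a fixed labor force, u_{t+1} = u_t + s·(1−u_t) − f·u_t = u_t·(1−s−f) + s.
Here 1−s−f = 0.804 and s = 0.030.
u_1 = 0.106500 × 0.804 + 0.030 = 0.115626.
u_2 = 0.115626 × 0.804 + 0.030 = 0.122963.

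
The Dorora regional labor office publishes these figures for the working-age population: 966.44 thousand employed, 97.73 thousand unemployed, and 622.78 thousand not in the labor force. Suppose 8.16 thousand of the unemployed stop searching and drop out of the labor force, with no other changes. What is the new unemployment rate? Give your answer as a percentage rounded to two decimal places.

Initially, labor force = 966.44 + 97.73 = 1,064.17 thousand, so u = 97.73/1,064.17 = 9.18%.
After the change, unemployed and labor force both fall by 8.16 → E = 966.44, U = 89.57, labor force = 1,056.01 thousand.
New unemployment rate = 89.57 / 1,056.01 = 8.48%.

New unemployment rate ≈ 8.48%.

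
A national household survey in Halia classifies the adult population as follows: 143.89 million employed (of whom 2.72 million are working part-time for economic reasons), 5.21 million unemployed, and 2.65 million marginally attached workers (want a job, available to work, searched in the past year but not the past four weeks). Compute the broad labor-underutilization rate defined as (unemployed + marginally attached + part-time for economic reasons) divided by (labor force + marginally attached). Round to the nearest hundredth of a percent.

Broad underutilization rate ≈ 6.97%.

Labor force = 143.89 + 5.21 = 149.10 million.
Numerator = 5.21 + 2.65 + 2.72 = 10.58 million.
Denominator = 149.10 + 2.65 = 151.75 million.
Broad rate = 10.58 / 151.75 = 6.97%.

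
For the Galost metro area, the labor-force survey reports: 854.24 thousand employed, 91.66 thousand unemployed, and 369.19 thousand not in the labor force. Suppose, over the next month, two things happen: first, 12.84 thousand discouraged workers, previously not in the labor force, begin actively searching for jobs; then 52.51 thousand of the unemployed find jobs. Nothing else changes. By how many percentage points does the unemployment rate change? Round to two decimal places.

The unemployment rate changes by −4.27 percentage points.

Initially, labor force = 854.24 + 91.66 = 945.90 thousand, so u = 91.66/945.90 = 9.69%.
After the first change, unemployed and labor force both rise by 12.84 → E = 854.24, U = 104.50, labor force = 958.74 thousand.
After the second change, unemployed falls and employed rises by 52.51; labor force unchanged → E = 906.75, U = 51.99, labor force = 958.74 thousand.
New unemployment rate = 51.99 / 958.74 = 5.42%.
Change = 5.42% − 9.69% = −4.27 percentage points.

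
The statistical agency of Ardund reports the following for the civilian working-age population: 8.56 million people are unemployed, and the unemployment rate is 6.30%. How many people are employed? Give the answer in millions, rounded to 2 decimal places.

Labor force = U / u = 8.56 / 0.0630 ≈ 135.87 million.
Employed = labor force − unemployed = 135.87 − 8.56 = 127.31 million.

About 127.31 million are employed.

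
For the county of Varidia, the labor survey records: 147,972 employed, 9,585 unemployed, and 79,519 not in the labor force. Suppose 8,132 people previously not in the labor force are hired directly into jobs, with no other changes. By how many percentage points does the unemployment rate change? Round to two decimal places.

Initially, labor force = 147,972 + 9,585 = 157,557, so u = 9,585/157,557 = 6.08%.
After the change, employed and labor force both rise by 8,132; unemployed unchanged → E = 156,104, U = 9,585, labor force = 165,689.
New unemployment rate = 9,585 / 165,689 = 5.78%.
Change = 5.78% − 6.08% = −0.30 percentage points.

The unemployment rate changes by −0.30 percentage points.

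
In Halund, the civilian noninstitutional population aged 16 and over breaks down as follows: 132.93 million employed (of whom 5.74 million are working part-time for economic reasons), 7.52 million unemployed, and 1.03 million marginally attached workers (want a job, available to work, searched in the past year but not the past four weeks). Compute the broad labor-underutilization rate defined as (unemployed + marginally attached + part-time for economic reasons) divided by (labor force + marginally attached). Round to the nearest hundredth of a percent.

Broad underutilization rate ≈ 10.10%.

Labor force = 132.93 + 7.52 = 140.45 million.
Numerator = 7.52 + 1.03 + 5.74 = 14.29 million.
Denominator = 140.45 + 1.03 = 141.48 million.
Broad rate = 14.29 / 141.48 = 10.10%.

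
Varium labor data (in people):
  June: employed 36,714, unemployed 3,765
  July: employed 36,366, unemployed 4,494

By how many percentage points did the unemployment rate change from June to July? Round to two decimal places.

June: labor force = 36,714 + 3,765 = 40,479; u = 3,765/40,479 = 9.30%.
July: labor force = 36,366 + 4,494 = 40,860; u = 4,494/40,860 = 11.00%.
Change = 11.00% − 9.30% = +1.70 pp.

The unemployment rate changed by +1.70 percentage points.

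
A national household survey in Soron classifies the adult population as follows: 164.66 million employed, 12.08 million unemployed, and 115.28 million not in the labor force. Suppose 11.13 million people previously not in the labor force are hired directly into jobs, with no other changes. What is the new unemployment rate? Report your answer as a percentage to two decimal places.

Initially, labor force = 164.66 + 12.08 = 176.74 million, so u = 12.08/176.74 = 6.83%.
After the change, employed and labor force both rise by 11.13; unemployed unchanged → E = 175.79, U = 12.08, labor force = 187.87 million.
New unemployment rate = 12.08 / 187.87 = 6.43%.

New unemployment rate ≈ 6.43%.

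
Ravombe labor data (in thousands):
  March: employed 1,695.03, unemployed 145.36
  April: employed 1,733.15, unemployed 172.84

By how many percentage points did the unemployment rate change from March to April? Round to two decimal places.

The unemployment rate changed by +1.17 percentage points.

March: labor force = 1,695.03 + 145.36 = 1,840.39; u = 145.36/1,840.39 = 7.90%.
April: labor force = 1,733.15 + 172.84 = 1,905.99; u = 172.84/1,905.99 = 9.07%.
Change = 9.07% − 7.90% = +1.17 pp.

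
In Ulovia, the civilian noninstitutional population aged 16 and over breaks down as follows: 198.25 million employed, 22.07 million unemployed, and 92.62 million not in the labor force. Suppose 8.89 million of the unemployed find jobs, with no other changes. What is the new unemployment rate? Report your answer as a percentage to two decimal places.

New unemployment rate ≈ 5.98%.

Initially, labor force = 198.25 + 22.07 = 220.32 million, so u = 22.07/220.32 = 10.02%.
After the change, unemployed falls and employed rises by 8.89; labor force unchanged → E = 207.14, U = 13.18, labor force = 220.32 million.
New unemployment rate = 13.18 / 220.32 = 5.98%.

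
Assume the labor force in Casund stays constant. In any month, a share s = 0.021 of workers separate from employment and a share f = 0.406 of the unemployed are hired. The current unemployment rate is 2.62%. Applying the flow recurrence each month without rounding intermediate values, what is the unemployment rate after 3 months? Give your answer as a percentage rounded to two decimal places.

With a fixed labor force, u_{t+1} = u_t + s·(1−u_t) − f·u_t = u_t·(1−s−f) + s.
Here 1−s−f = 0.573 and s = 0.021.
u_1 = 0.026200 × 0.573 + 0.021 = 0.036013.
u_2 = 0.036013 × 0.573 + 0.021 = 0.041635.
u_3 = 0.041635 × 0.573 + 0.021 = 0.044857.

Unemployment rate after three months ≈ 4.49%.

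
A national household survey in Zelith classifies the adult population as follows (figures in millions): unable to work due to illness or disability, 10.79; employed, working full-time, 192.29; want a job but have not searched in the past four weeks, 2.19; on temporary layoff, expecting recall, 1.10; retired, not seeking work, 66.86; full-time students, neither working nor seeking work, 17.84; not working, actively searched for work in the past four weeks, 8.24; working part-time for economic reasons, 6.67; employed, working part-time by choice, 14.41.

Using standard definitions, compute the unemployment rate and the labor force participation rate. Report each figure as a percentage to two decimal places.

Employed = 192.29 + 6.67 + 14.41 = 213.37 million (anyone who worked, including part-time for economic reasons, counts as employed).
Unemployed = 1.10 + 8.24 = 9.34 million (jobless and actively searching, or on temporary layoff).
Labor force = 213.37 + 9.34 = 222.71 million.
Not in labor force = 10.79 + 2.19 + 66.86 + 17.84 = 97.68 million (those not working and not actively searching are outside the labor force — including those who want a job but have given up searching).
Civilian working-age population = 222.71 + 97.68 = 320.39 million.
Unemployment rate = 9.34 / 222.71 = 4.19%.
Labor force participation rate = 222.71 / 320.39 = 69.51%.

Unemployment rate ≈ 4.19%; labor force participation rate ≈ 69.51%.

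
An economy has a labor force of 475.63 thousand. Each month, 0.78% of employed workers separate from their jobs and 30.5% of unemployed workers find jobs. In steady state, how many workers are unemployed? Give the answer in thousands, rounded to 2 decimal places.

About 11.86 thousand are unemployed in steady state.

Steady-state unemployment rate u* = s/(s+f) = 0.78/(0.78+30.5) = 0.024936.
Unemployed = u* × labor force = 0.024936 × 475.63 ≈ 11.86 thousand.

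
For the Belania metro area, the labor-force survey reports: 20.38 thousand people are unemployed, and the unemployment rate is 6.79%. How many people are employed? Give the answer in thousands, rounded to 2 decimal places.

Labor force = U / u = 20.38 / 0.0679 ≈ 300.15 thousand.
Employed = labor force − unemployed = 300.15 − 20.38 = 279.77 thousand.

About 279.77 thousand are employed.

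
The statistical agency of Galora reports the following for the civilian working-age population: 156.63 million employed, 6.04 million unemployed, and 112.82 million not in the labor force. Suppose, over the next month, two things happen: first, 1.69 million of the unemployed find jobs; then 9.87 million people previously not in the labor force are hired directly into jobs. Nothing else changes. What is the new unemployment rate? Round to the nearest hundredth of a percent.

New unemployment rate ≈ 2.52%.

Initially, labor force = 156.63 + 6.04 = 162.67 million, so u = 6.04/162.67 = 3.71%.
After the first change, unemployed falls and employed rises by 1.69; labor force unchanged → E = 158.32, U = 4.35, labor force = 162.67 million.
After the second change, employed and labor force both rise by 9.87; unemployed unchanged → E = 168.19, U = 4.35, labor force = 172.54 million.
New unemployment rate = 4.35 / 172.54 = 2.52%.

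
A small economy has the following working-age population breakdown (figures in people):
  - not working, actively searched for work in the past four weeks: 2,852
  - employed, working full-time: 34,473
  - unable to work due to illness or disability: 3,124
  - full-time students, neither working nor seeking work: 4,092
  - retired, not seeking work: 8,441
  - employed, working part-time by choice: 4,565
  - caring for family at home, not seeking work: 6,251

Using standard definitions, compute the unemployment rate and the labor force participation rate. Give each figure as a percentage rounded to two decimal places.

Unemployment rate ≈ 6.81%; labor force participation rate ≈ 65.66%.

Employed = 34,473 + 4,565 = 39,038.
Unemployed = 2,852.
Labor force = 39,038 + 2,852 = 41,890.
Not in labor force = 3,124 + 4,092 + 8,441 + 6,251 = 21,908 (those not working and not actively searching are outside the labor force).
Civilian working-age population = 41,890 + 21,908 = 63,798.
Unemployment rate = 2,852 / 41,890 = 6.81%.
Labor force participation rate = 41,890 / 63,798 = 65.66%.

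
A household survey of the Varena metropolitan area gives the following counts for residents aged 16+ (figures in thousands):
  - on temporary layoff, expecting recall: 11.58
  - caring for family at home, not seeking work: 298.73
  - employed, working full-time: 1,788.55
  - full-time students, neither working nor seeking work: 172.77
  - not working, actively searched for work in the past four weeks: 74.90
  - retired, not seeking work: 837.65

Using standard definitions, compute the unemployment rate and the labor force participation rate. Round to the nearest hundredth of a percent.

Employed = 1,788.55 thousand.
Unemployed = 11.58 + 74.90 = 86.48 thousand (jobless and actively searching, or on temporary layoff).
Labor force = 1,788.55 + 86.48 = 1,875.03 thousand.
Not in labor force = 298.73 + 172.77 + 837.65 = 1,309.15 thousand (those not working and not actively searching are outside the labor force).
Civilian working-age population = 1,875.03 + 1,309.15 = 3,184.18 thousand.
Unemployment rate = 86.48 / 1,875.03 = 4.61%.
Labor force participation rate = 1,875.03 / 3,184.18 = 58.89%.

Unemployment rate ≈ 4.61%; labor force participation rate ≈ 58.89%.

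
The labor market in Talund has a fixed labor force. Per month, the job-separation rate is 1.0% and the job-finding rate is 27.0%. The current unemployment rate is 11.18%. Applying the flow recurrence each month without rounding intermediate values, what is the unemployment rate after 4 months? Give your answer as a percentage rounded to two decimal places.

Unemployment rate after four months ≈ 5.62%.

With a fixed labor force, u_{t+1} = u_t + s·(1−u_t) − f·u_t = u_t·(1−s−f) + s.
Here 1−s−f = 0.720 and s = 0.010.
u_1 = 0.111800 × 0.720 + 0.010 = 0.090496.
u_2 = 0.090496 × 0.720 + 0.010 = 0.075157.
u_3 = 0.075157 × 0.720 + 0.010 = 0.064113.
u_4 = 0.064113 × 0.720 + 0.010 = 0.056161.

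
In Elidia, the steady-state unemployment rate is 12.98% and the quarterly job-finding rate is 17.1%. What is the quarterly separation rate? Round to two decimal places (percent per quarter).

From u* = s/(s+f): s = u·f/(1−u).
s = 0.1298 × 17.1 / (1 − 0.1298) = 2.2196 / 0.8702 ≈ 2.55% per quarter.

Separation rate ≈ 2.55% per quarter.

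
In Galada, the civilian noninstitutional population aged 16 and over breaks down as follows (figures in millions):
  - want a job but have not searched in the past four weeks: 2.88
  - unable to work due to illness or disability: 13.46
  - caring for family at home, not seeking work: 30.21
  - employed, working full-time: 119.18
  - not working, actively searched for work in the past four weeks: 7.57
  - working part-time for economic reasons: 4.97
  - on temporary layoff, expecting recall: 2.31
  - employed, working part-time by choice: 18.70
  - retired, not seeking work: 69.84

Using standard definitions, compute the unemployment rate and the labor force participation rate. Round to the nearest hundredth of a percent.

Employed = 119.18 + 4.97 + 18.70 = 142.85 million (anyone who worked, including part-time for economic reasons, counts as employed).
Unemployed = 7.57 + 2.31 = 9.88 million (jobless and actively searching, or on temporary layoff).
Labor force = 142.85 + 9.88 = 152.73 million.
Not in labor force = 2.88 + 13.46 + 30.21 + 69.84 = 116.39 million (those not working and not actively searching are outside the labor force — including those who want a job but have given up searching).
Civilian working-age population = 152.73 + 116.39 = 269.12 million.
Unemployment rate = 9.88 / 152.73 = 6.47%.
Labor force participation rate = 152.73 / 269.12 = 56.75%.

Unemployment rate ≈ 6.47%; labor force participation rate ≈ 56.75%.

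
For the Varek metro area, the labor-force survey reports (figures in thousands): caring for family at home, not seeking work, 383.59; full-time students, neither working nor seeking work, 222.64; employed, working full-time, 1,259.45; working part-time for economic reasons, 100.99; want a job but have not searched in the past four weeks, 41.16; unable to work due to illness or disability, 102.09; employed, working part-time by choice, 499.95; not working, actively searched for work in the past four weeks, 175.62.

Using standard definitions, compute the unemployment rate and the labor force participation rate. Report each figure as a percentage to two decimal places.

Employed = 1,259.45 + 100.99 + 499.95 = 1,860.39 thousand (anyone who worked, including part-time for economic reasons, counts as employed).
Unemployed = 175.62 thousand.
Labor force = 1,860.39 + 175.62 = 2,036.01 thousand.
Not in labor force = 383.59 + 222.64 + 41.16 + 102.09 = 749.48 thousand (those not working and not actively searching are outside the labor force — including those who want a job but have given up searching).
Civilian working-age population = 2,036.01 + 749.48 = 2,785.49 thousand.
Unemployment rate = 175.62 / 2,036.01 = 8.63%.
Labor force participation rate = 2,036.01 / 2,785.49 = 73.09%.

Unemployment rate ≈ 8.63%; labor force participation rate ≈ 73.09%.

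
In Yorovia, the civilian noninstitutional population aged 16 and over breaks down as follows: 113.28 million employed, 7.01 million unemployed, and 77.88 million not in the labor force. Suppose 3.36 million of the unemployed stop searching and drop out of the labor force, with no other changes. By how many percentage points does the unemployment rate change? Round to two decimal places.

Initially, labor force = 113.28 + 7.01 = 120.29 million, so u = 7.01/120.29 = 5.83%.
After the change, unemployed and labor force both fall by 3.36 → E = 113.28, U = 3.65, labor force = 116.93 million.
New unemployment rate = 3.65 / 116.93 = 3.12%.
Change = 3.12% − 5.83% = −2.71 percentage points.

The unemployment rate changes by −2.71 percentage points.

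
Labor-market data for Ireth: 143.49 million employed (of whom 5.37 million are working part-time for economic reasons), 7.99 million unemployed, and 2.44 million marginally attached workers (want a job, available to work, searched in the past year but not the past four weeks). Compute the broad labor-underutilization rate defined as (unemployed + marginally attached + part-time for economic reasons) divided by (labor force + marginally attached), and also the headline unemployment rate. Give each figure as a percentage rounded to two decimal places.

Broad underutilization rate ≈ 10.27%; headline unemployment rate ≈ 5.27%.

Labor force = 143.49 + 7.99 = 151.48 million.
Numerator = 7.99 + 2.44 + 5.37 = 15.80 million.
Denominator = 151.48 + 2.44 = 153.92 million.
Broad rate = 15.80 / 153.92 = 10.27%.
Headline unemployment rate = 7.99 / 151.48 = 5.27%.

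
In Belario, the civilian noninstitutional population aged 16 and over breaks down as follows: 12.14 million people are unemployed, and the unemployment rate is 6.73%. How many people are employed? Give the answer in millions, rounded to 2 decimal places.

About 168.25 million are employed.

Labor force = U / u = 12.14 / 0.0673 ≈ 180.39 million.
Employed = labor force − unemployed = 180.39 − 12.14 = 168.25 million.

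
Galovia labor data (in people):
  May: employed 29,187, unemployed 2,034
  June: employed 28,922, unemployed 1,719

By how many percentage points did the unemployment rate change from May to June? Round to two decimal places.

The unemployment rate changed by −0.90 percentage points.

May: labor force = 29,187 + 2,034 = 31,221; u = 2,034/31,221 = 6.51%.
June: labor force = 28,922 + 1,719 = 30,641; u = 1,719/30,641 = 5.61%.
Change = 5.61% − 6.51% = −0.90 pp.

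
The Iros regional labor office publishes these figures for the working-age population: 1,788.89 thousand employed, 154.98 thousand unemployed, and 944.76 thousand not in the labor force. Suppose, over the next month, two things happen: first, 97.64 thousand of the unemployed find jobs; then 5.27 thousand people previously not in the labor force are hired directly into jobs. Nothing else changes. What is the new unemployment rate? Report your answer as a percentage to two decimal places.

New unemployment rate ≈ 2.94%.

Initially, labor force = 1,788.89 + 154.98 = 1,943.87 thousand, so u = 154.98/1,943.87 = 7.97%.
After the first change, unemployed falls and employed rises by 97.64; labor force unchanged → E = 1,886.53, U = 57.34, labor force = 1,943.87 thousand.
After the second change, employed and labor force both rise by 5.27; unemployed unchanged → E = 1,891.80, U = 57.34, labor force = 1,949.14 thousand.
New unemployment rate = 57.34 / 1,949.14 = 2.94%.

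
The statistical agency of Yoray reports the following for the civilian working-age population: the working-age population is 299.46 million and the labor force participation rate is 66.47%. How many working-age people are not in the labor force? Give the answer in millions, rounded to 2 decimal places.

Share not in the labor force = 1 − 0.6647 = 0.3353.
Not in labor force = 0.3353 × 299.46 ≈ 100.41 million.

About 100.41 million are not in the labor force.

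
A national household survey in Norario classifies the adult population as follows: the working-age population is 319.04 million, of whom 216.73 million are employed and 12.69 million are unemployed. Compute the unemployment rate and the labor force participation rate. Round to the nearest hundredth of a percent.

Labor force = employed + unemployed = 216.73 + 12.69 = 229.42 million.
Unemployment rate = 12.69 / 229.42 = 5.53%.
Labor force participation rate = 229.42 / 319.04 = 71.91%.

Unemployment rate ≈ 5.53%; labor force participation rate ≈ 71.91%.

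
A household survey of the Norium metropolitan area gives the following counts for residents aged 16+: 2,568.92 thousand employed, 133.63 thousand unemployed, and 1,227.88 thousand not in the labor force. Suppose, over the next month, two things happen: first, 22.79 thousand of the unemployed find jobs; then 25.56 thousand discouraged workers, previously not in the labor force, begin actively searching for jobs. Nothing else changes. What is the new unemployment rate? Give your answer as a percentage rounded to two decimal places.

New unemployment rate ≈ 5.00%.

Initially, labor force = 2,568.92 + 133.63 = 2,702.55 thousand, so u = 133.63/2,702.55 = 4.94%.
After the first change, unemployed falls and employed rises by 22.79; labor force unchanged → E = 2,591.71, U = 110.84, labor force = 2,702.55 thousand.
After the second change, unemployed and labor force both rise by 25.56 → E = 2,591.71, U = 136.40, labor force = 2,728.11 thousand.
New unemployment rate = 136.40 / 2,728.11 = 5.00%.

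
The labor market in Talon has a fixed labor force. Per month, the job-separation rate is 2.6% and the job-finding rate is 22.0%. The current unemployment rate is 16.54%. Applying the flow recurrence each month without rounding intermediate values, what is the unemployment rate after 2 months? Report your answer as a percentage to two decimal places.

Unemployment rate after two months ≈ 13.96%.

With a fixed labor force, u_{t+1} = u_t + s·(1−u_t) − f·u_t = u_t·(1−s−f) + s.
Here 1−s−f = 0.754 and s = 0.026.
u_1 = 0.165400 × 0.754 + 0.026 = 0.150712.
u_2 = 0.150712 × 0.754 + 0.026 = 0.139637.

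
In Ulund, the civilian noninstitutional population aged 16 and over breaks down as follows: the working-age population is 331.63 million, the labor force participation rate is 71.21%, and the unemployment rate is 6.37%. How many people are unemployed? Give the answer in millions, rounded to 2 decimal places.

About 15.04 million are unemployed.

Labor force = 0.7121 × 331.63 = 236.15 million.
Unemployed = 0.0637 × 236.15 ≈ 15.04 million.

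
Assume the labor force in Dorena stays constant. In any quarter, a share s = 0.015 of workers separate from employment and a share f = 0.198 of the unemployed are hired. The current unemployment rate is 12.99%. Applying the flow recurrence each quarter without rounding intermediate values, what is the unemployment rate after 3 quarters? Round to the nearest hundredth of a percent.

Unemployment rate after three quarters ≈ 9.94%.

With a fixed labor force, u_{t+1} = u_t + s·(1−u_t) − f·u_t = u_t·(1−s−f) + s.
Here 1−s−f = 0.787 and s = 0.015.
u_1 = 0.129900 × 0.787 + 0.015 = 0.117231.
u_2 = 0.117231 × 0.787 + 0.015 = 0.107261.
u_3 = 0.107261 × 0.787 + 0.015 = 0.099414.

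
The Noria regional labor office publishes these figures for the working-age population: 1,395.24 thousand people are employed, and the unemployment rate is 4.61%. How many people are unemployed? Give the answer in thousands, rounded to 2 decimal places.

About 67.43 thousand are unemployed.

Let U be the number unemployed. The labor force is E + U, and U/(E+U) = 0.0461.
So U = 0.0461 × 1,395.24 / (1 − 0.0461) = 64.3206 / 0.9539 ≈ 67.43 thousand.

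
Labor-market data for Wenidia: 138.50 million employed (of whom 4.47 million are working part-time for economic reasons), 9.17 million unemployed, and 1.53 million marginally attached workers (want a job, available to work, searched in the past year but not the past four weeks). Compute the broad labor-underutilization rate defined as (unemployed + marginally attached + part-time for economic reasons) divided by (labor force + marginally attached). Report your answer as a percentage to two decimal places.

Labor force = 138.50 + 9.17 = 147.67 million.
Numerator = 9.17 + 1.53 + 4.47 = 15.17 million.
Denominator = 147.67 + 1.53 = 149.20 million.
Broad rate = 15.17 / 149.20 = 10.17%.

Broad underutilization rate ≈ 10.17%.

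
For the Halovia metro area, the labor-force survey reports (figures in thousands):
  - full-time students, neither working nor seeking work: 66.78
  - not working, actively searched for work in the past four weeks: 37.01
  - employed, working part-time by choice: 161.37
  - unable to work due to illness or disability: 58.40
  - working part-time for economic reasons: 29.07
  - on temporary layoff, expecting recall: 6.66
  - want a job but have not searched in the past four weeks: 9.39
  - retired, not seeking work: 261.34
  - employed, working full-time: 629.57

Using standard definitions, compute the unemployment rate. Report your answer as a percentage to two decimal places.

Unemployment rate ≈ 5.06%.

Employed = 161.37 + 29.07 + 629.57 = 820.01 thousand (anyone who worked, including part-time for economic reasons, counts as employed).
Unemployed = 37.01 + 6.66 = 43.67 thousand (jobless and actively searching, or on temporary layoff).
Labor force = 820.01 + 43.67 = 863.68 thousand.
Unemployment rate = 43.67 / 863.68 = 5.06%.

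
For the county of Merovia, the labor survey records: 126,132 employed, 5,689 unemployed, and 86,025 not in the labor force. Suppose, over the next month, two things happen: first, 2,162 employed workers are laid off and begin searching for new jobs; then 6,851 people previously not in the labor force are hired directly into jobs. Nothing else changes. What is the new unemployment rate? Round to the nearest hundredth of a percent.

Initially, labor force = 126,132 + 5,689 = 131,821, so u = 5,689/131,821 = 4.32%.
After the first change, employed falls and unemployed rises by 2,162; labor force unchanged → E = 123,970, U = 7,851, labor force = 131,821.
After the second change, employed and labor force both rise by 6,851; unemployed unchanged → E = 130,821, U = 7,851, labor force = 138,672.
New unemployment rate = 7,851 / 138,672 = 5.66%.

New unemployment rate ≈ 5.66%.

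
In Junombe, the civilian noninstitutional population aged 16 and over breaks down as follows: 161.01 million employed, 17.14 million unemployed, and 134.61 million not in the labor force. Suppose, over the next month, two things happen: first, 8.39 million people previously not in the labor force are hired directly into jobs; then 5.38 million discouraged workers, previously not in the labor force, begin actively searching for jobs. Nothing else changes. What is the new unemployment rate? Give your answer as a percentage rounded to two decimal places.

New unemployment rate ≈ 11.73%.

Initially, labor force = 161.01 + 17.14 = 178.15 million, so u = 17.14/178.15 = 9.62%.
After the first change, employed and labor force both rise by 8.39; unemployed unchanged → E = 169.40, U = 17.14, labor force = 186.54 million.
After the second change, unemployed and labor force both rise by 5.38 → E = 169.40, U = 22.52, labor force = 191.92 million.
New unemployment rate = 22.52 / 191.92 = 11.73%.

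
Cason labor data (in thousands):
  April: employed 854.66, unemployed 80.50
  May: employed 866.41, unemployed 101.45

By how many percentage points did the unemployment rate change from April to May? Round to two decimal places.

April: labor force = 854.66 + 80.50 = 935.16; u = 80.50/935.16 = 8.61%.
May: labor force = 866.41 + 101.45 = 967.86; u = 101.45/967.86 = 10.48%.
Change = 10.48% − 8.61% = +1.87 pp.

The unemployment rate changed by +1.87 percentage points.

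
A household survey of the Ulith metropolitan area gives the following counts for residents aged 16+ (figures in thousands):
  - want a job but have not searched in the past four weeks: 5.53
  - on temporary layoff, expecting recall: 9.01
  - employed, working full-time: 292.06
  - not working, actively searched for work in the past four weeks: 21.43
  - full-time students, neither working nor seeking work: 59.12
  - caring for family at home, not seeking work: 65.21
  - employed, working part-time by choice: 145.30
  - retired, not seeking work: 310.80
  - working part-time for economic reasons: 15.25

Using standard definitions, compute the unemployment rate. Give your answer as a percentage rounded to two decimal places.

Employed = 292.06 + 145.30 + 15.25 = 452.61 thousand (anyone who worked, including part-time for economic reasons, counts as employed).
Unemployed = 9.01 + 21.43 = 30.44 thousand (jobless and actively searching, or on temporary layoff).
Labor force = 452.61 + 30.44 = 483.05 thousand.
Unemployment rate = 30.44 / 483.05 = 6.30%.

Unemployment rate ≈ 6.30%.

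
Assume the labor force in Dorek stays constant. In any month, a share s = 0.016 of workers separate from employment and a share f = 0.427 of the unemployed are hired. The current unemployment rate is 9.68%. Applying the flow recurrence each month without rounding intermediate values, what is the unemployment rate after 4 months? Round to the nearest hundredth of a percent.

Unemployment rate after four months ≈ 4.20%.

With a fixed labor force, u_{t+1} = u_t + s·(1−u_t) − f·u_t = u_t·(1−s−f) + s.
Here 1−s−f = 0.557 and s = 0.016.
u_1 = 0.096800 × 0.557 + 0.016 = 0.069918.
u_2 = 0.069918 × 0.557 + 0.016 = 0.054944.
u_3 = 0.054944 × 0.557 + 0.016 = 0.046604.
u_4 = 0.046604 × 0.557 + 0.016 = 0.041958.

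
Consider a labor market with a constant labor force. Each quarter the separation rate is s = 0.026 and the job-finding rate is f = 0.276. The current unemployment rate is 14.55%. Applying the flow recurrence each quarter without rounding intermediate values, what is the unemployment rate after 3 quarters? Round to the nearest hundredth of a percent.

Unemployment rate after three quarters ≈ 10.63%.

With a fixed labor force, u_{t+1} = u_t + s·(1−u_t) − f·u_t = u_t·(1−s−f) + s.
Here 1−s−f = 0.698 and s = 0.026.
u_1 = 0.145500 × 0.698 + 0.026 = 0.127559.
u_2 = 0.127559 × 0.698 + 0.026 = 0.115036.
u_3 = 0.115036 × 0.698 + 0.026 = 0.106295.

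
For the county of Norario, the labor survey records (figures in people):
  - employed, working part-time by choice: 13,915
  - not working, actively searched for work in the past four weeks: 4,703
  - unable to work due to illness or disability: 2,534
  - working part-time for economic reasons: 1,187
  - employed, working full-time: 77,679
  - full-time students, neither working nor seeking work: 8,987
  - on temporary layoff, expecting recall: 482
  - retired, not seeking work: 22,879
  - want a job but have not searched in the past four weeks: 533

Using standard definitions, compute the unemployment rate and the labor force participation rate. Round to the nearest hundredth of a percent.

Unemployment rate ≈ 5.29%; labor force participation rate ≈ 73.71%.

Employed = 13,915 + 1,187 + 77,679 = 92,781 (anyone who worked, including part-time for economic reasons, counts as employed).
Unemployed = 4,703 + 482 = 5,185 (jobless and actively searching, or on temporary layoff).
Labor force = 92,781 + 5,185 = 97,966.
Not in labor force = 2,534 + 8,987 + 22,879 + 533 = 34,933 (those not working and not actively searching are outside the labor force — including those who want a job but have given up searching).
Civilian working-age population = 97,966 + 34,933 = 132,899.
Unemployment rate = 5,185 / 97,966 = 5.29%.
Labor force participation rate = 97,966 / 132,899 = 73.71%.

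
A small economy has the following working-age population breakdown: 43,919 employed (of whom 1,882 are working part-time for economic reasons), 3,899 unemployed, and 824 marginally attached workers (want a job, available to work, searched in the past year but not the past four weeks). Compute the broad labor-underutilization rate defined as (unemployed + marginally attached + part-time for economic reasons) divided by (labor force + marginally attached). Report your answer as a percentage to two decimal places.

Labor force = 43,919 + 3,899 = 47,818.
Numerator = 3,899 + 824 + 1,882 = 6,605.
Denominator = 47,818 + 824 = 48,642.
Broad rate = 6,605 / 48,642 = 13.58%.

Broad underutilization rate ≈ 13.58%.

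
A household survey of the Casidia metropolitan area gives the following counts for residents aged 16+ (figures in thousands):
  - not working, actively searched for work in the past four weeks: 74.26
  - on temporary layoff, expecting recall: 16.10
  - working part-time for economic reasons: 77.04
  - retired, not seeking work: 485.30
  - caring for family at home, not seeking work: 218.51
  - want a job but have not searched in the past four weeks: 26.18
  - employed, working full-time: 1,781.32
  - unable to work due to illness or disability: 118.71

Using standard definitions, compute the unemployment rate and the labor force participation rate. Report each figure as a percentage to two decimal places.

Employed = 77.04 + 1,781.32 = 1,858.36 thousand (anyone who worked, including part-time for economic reasons, counts as employed).
Unemployed = 74.26 + 16.10 = 90.36 thousand (jobless and actively searching, or on temporary layoff).
Labor force = 1,858.36 + 90.36 = 1,948.72 thousand.
Not in labor force = 485.30 + 218.51 + 26.18 + 118.71 = 848.70 thousand (those not working and not actively searching are outside the labor force — including those who want a job but have given up searching).
Civilian working-age population = 1,948.72 + 848.70 = 2,797.42 thousand.
Unemployment rate = 90.36 / 1,948.72 = 4.64%.
Labor force participation rate = 1,948.72 / 2,797.42 = 69.66%.

Unemployment rate ≈ 4.64%; labor force participation rate ≈ 69.66%.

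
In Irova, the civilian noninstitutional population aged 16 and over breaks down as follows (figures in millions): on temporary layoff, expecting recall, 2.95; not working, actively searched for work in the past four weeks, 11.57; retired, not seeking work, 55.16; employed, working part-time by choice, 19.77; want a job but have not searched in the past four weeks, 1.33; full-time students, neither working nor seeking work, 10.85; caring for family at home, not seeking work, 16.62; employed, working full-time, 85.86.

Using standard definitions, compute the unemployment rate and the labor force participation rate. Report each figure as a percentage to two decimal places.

Unemployment rate ≈ 12.08%; labor force participation rate ≈ 58.87%.

Employed = 19.77 + 85.86 = 105.63 million.
Unemployed = 2.95 + 11.57 = 14.52 million (jobless and actively searching, or on temporary layoff).
Labor force = 105.63 + 14.52 = 120.15 million.
Not in labor force = 55.16 + 1.33 + 10.85 + 16.62 = 83.96 million (those not working and not actively searching are outside the labor force — including those who want a job but have given up searching).
Civilian working-age population = 120.15 + 83.96 = 204.11 million.
Unemployment rate = 14.52 / 120.15 = 12.08%.
Labor force participation rate = 120.15 / 204.11 = 58.87%.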